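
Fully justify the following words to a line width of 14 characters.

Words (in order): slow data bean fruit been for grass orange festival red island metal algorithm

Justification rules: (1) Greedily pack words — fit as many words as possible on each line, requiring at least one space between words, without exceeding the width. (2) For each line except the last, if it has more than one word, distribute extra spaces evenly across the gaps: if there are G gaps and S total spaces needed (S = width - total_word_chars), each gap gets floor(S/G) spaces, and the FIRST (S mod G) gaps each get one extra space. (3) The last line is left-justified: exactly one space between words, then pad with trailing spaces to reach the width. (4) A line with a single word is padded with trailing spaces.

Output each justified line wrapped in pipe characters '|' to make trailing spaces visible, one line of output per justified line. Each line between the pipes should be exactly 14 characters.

Answer: |slow data bean|
|fruit been for|
|grass   orange|
|festival   red|
|island   metal|
|algorithm     |

Derivation:
Line 1: ['slow', 'data', 'bean'] (min_width=14, slack=0)
Line 2: ['fruit', 'been', 'for'] (min_width=14, slack=0)
Line 3: ['grass', 'orange'] (min_width=12, slack=2)
Line 4: ['festival', 'red'] (min_width=12, slack=2)
Line 5: ['island', 'metal'] (min_width=12, slack=2)
Line 6: ['algorithm'] (min_width=9, slack=5)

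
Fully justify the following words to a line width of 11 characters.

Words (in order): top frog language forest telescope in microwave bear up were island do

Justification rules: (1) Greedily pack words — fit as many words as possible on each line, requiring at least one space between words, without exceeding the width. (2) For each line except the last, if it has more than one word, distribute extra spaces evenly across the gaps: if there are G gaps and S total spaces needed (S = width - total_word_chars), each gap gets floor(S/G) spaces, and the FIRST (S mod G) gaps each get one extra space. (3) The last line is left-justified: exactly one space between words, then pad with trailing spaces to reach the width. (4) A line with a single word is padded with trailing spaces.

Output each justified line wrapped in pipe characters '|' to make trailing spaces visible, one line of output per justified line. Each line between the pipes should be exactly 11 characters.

Answer: |top    frog|
|language   |
|forest     |
|telescope  |
|in         |
|microwave  |
|bear     up|
|were island|
|do         |

Derivation:
Line 1: ['top', 'frog'] (min_width=8, slack=3)
Line 2: ['language'] (min_width=8, slack=3)
Line 3: ['forest'] (min_width=6, slack=5)
Line 4: ['telescope'] (min_width=9, slack=2)
Line 5: ['in'] (min_width=2, slack=9)
Line 6: ['microwave'] (min_width=9, slack=2)
Line 7: ['bear', 'up'] (min_width=7, slack=4)
Line 8: ['were', 'island'] (min_width=11, slack=0)
Line 9: ['do'] (min_width=2, slack=9)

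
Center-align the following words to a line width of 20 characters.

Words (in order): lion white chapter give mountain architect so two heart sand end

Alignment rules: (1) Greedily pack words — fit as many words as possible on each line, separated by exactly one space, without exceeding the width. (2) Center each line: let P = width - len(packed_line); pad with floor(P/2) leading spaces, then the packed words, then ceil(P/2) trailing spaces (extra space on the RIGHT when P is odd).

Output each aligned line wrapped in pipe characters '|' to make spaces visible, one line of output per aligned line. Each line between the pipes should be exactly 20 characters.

Line 1: ['lion', 'white', 'chapter'] (min_width=18, slack=2)
Line 2: ['give', 'mountain'] (min_width=13, slack=7)
Line 3: ['architect', 'so', 'two'] (min_width=16, slack=4)
Line 4: ['heart', 'sand', 'end'] (min_width=14, slack=6)

Answer: | lion white chapter |
|   give mountain    |
|  architect so two  |
|   heart sand end   |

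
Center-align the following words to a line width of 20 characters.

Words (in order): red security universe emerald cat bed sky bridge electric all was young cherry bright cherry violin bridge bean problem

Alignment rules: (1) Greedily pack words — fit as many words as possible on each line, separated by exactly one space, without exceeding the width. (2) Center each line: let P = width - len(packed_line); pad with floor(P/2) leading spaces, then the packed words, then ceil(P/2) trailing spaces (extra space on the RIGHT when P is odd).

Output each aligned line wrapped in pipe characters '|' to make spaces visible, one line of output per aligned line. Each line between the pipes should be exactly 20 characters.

Line 1: ['red', 'security'] (min_width=12, slack=8)
Line 2: ['universe', 'emerald', 'cat'] (min_width=20, slack=0)
Line 3: ['bed', 'sky', 'bridge'] (min_width=14, slack=6)
Line 4: ['electric', 'all', 'was'] (min_width=16, slack=4)
Line 5: ['young', 'cherry', 'bright'] (min_width=19, slack=1)
Line 6: ['cherry', 'violin', 'bridge'] (min_width=20, slack=0)
Line 7: ['bean', 'problem'] (min_width=12, slack=8)

Answer: |    red security    |
|universe emerald cat|
|   bed sky bridge   |
|  electric all was  |
|young cherry bright |
|cherry violin bridge|
|    bean problem    |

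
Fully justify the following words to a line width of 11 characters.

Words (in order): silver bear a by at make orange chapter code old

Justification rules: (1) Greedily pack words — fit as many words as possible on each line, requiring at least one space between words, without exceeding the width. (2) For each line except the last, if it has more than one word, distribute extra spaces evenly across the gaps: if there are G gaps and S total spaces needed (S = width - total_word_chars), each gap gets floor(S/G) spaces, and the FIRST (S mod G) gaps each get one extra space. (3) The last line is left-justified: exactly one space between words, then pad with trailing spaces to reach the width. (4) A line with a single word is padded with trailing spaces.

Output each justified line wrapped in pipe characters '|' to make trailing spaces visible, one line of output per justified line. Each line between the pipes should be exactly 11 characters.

Line 1: ['silver', 'bear'] (min_width=11, slack=0)
Line 2: ['a', 'by', 'at'] (min_width=7, slack=4)
Line 3: ['make', 'orange'] (min_width=11, slack=0)
Line 4: ['chapter'] (min_width=7, slack=4)
Line 5: ['code', 'old'] (min_width=8, slack=3)

Answer: |silver bear|
|a   by   at|
|make orange|
|chapter    |
|code old   |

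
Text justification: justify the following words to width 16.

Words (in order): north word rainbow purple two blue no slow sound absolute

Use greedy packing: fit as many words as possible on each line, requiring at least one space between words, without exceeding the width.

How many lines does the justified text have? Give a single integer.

Line 1: ['north', 'word'] (min_width=10, slack=6)
Line 2: ['rainbow', 'purple'] (min_width=14, slack=2)
Line 3: ['two', 'blue', 'no', 'slow'] (min_width=16, slack=0)
Line 4: ['sound', 'absolute'] (min_width=14, slack=2)
Total lines: 4

Answer: 4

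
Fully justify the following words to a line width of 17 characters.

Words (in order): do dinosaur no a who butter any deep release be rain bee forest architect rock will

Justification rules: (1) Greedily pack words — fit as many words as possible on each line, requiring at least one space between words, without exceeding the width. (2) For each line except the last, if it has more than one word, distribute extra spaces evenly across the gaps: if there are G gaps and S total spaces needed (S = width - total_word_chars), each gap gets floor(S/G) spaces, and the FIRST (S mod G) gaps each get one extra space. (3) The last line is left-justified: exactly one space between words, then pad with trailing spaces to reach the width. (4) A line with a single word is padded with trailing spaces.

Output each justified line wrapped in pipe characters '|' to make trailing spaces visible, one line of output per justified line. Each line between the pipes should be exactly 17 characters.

Answer: |do  dinosaur no a|
|who   butter  any|
|deep  release  be|
|rain  bee  forest|
|architect    rock|
|will             |

Derivation:
Line 1: ['do', 'dinosaur', 'no', 'a'] (min_width=16, slack=1)
Line 2: ['who', 'butter', 'any'] (min_width=14, slack=3)
Line 3: ['deep', 'release', 'be'] (min_width=15, slack=2)
Line 4: ['rain', 'bee', 'forest'] (min_width=15, slack=2)
Line 5: ['architect', 'rock'] (min_width=14, slack=3)
Line 6: ['will'] (min_width=4, slack=13)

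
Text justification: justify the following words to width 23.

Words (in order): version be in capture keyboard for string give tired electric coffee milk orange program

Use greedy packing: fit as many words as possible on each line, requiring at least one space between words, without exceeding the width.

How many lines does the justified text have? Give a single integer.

Answer: 5

Derivation:
Line 1: ['version', 'be', 'in', 'capture'] (min_width=21, slack=2)
Line 2: ['keyboard', 'for', 'string'] (min_width=19, slack=4)
Line 3: ['give', 'tired', 'electric'] (min_width=19, slack=4)
Line 4: ['coffee', 'milk', 'orange'] (min_width=18, slack=5)
Line 5: ['program'] (min_width=7, slack=16)
Total lines: 5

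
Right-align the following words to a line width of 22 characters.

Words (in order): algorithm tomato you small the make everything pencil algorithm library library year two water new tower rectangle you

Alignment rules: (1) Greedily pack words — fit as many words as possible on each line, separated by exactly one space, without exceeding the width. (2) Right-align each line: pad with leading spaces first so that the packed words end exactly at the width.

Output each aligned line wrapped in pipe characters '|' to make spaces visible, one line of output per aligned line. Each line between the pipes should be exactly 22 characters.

Line 1: ['algorithm', 'tomato', 'you'] (min_width=20, slack=2)
Line 2: ['small', 'the', 'make'] (min_width=14, slack=8)
Line 3: ['everything', 'pencil'] (min_width=17, slack=5)
Line 4: ['algorithm', 'library'] (min_width=17, slack=5)
Line 5: ['library', 'year', 'two', 'water'] (min_width=22, slack=0)
Line 6: ['new', 'tower', 'rectangle'] (min_width=19, slack=3)
Line 7: ['you'] (min_width=3, slack=19)

Answer: |  algorithm tomato you|
|        small the make|
|     everything pencil|
|     algorithm library|
|library year two water|
|   new tower rectangle|
|                   you|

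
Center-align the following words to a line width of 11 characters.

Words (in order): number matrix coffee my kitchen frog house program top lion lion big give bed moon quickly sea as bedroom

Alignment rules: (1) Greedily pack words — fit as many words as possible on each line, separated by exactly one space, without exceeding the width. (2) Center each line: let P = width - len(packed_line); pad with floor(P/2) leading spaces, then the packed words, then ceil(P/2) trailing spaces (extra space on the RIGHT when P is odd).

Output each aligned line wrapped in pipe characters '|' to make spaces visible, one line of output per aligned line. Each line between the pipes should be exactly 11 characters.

Line 1: ['number'] (min_width=6, slack=5)
Line 2: ['matrix'] (min_width=6, slack=5)
Line 3: ['coffee', 'my'] (min_width=9, slack=2)
Line 4: ['kitchen'] (min_width=7, slack=4)
Line 5: ['frog', 'house'] (min_width=10, slack=1)
Line 6: ['program', 'top'] (min_width=11, slack=0)
Line 7: ['lion', 'lion'] (min_width=9, slack=2)
Line 8: ['big', 'give'] (min_width=8, slack=3)
Line 9: ['bed', 'moon'] (min_width=8, slack=3)
Line 10: ['quickly', 'sea'] (min_width=11, slack=0)
Line 11: ['as', 'bedroom'] (min_width=10, slack=1)

Answer: |  number   |
|  matrix   |
| coffee my |
|  kitchen  |
|frog house |
|program top|
| lion lion |
| big give  |
| bed moon  |
|quickly sea|
|as bedroom |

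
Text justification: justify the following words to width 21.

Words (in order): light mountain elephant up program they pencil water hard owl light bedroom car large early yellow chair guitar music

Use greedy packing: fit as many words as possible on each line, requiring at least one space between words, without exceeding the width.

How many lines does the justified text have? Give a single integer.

Answer: 7

Derivation:
Line 1: ['light', 'mountain'] (min_width=14, slack=7)
Line 2: ['elephant', 'up', 'program'] (min_width=19, slack=2)
Line 3: ['they', 'pencil', 'water'] (min_width=17, slack=4)
Line 4: ['hard', 'owl', 'light'] (min_width=14, slack=7)
Line 5: ['bedroom', 'car', 'large'] (min_width=17, slack=4)
Line 6: ['early', 'yellow', 'chair'] (min_width=18, slack=3)
Line 7: ['guitar', 'music'] (min_width=12, slack=9)
Total lines: 7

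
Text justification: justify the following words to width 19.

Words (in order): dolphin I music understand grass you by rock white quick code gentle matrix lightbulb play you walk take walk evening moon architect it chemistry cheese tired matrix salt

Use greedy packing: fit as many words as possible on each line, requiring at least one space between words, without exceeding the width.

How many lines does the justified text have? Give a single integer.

Answer: 10

Derivation:
Line 1: ['dolphin', 'I', 'music'] (min_width=15, slack=4)
Line 2: ['understand', 'grass'] (min_width=16, slack=3)
Line 3: ['you', 'by', 'rock', 'white'] (min_width=17, slack=2)
Line 4: ['quick', 'code', 'gentle'] (min_width=17, slack=2)
Line 5: ['matrix', 'lightbulb'] (min_width=16, slack=3)
Line 6: ['play', 'you', 'walk', 'take'] (min_width=18, slack=1)
Line 7: ['walk', 'evening', 'moon'] (min_width=17, slack=2)
Line 8: ['architect', 'it'] (min_width=12, slack=7)
Line 9: ['chemistry', 'cheese'] (min_width=16, slack=3)
Line 10: ['tired', 'matrix', 'salt'] (min_width=17, slack=2)
Total lines: 10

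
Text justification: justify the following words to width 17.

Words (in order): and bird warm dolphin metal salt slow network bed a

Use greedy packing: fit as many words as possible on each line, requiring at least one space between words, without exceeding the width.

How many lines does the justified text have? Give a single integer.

Answer: 4

Derivation:
Line 1: ['and', 'bird', 'warm'] (min_width=13, slack=4)
Line 2: ['dolphin', 'metal'] (min_width=13, slack=4)
Line 3: ['salt', 'slow', 'network'] (min_width=17, slack=0)
Line 4: ['bed', 'a'] (min_width=5, slack=12)
Total lines: 4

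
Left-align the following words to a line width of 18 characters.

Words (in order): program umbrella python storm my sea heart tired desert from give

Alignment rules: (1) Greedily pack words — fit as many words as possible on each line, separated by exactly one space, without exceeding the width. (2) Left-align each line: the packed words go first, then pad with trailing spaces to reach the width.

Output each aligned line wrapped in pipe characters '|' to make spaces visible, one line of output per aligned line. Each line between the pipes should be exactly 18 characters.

Line 1: ['program', 'umbrella'] (min_width=16, slack=2)
Line 2: ['python', 'storm', 'my'] (min_width=15, slack=3)
Line 3: ['sea', 'heart', 'tired'] (min_width=15, slack=3)
Line 4: ['desert', 'from', 'give'] (min_width=16, slack=2)

Answer: |program umbrella  |
|python storm my   |
|sea heart tired   |
|desert from give  |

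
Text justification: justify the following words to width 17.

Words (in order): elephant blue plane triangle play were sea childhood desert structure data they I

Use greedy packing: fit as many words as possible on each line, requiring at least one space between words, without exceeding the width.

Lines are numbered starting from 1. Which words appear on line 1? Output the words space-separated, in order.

Line 1: ['elephant', 'blue'] (min_width=13, slack=4)
Line 2: ['plane', 'triangle'] (min_width=14, slack=3)
Line 3: ['play', 'were', 'sea'] (min_width=13, slack=4)
Line 4: ['childhood', 'desert'] (min_width=16, slack=1)
Line 5: ['structure', 'data'] (min_width=14, slack=3)
Line 6: ['they', 'I'] (min_width=6, slack=11)

Answer: elephant blue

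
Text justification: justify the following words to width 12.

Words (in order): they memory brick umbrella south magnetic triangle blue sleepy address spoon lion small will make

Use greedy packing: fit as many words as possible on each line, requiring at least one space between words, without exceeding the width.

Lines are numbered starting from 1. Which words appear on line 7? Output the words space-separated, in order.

Answer: blue sleepy

Derivation:
Line 1: ['they', 'memory'] (min_width=11, slack=1)
Line 2: ['brick'] (min_width=5, slack=7)
Line 3: ['umbrella'] (min_width=8, slack=4)
Line 4: ['south'] (min_width=5, slack=7)
Line 5: ['magnetic'] (min_width=8, slack=4)
Line 6: ['triangle'] (min_width=8, slack=4)
Line 7: ['blue', 'sleepy'] (min_width=11, slack=1)
Line 8: ['address'] (min_width=7, slack=5)
Line 9: ['spoon', 'lion'] (min_width=10, slack=2)
Line 10: ['small', 'will'] (min_width=10, slack=2)
Line 11: ['make'] (min_width=4, slack=8)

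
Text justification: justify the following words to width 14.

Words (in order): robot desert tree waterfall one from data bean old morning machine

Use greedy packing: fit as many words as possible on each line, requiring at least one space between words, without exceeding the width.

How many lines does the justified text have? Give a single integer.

Line 1: ['robot', 'desert'] (min_width=12, slack=2)
Line 2: ['tree', 'waterfall'] (min_width=14, slack=0)
Line 3: ['one', 'from', 'data'] (min_width=13, slack=1)
Line 4: ['bean', 'old'] (min_width=8, slack=6)
Line 5: ['morning'] (min_width=7, slack=7)
Line 6: ['machine'] (min_width=7, slack=7)
Total lines: 6

Answer: 6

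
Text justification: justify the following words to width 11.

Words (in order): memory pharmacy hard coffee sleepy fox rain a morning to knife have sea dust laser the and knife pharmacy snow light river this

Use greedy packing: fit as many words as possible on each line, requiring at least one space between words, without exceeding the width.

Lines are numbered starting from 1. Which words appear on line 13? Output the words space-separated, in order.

Answer: river this

Derivation:
Line 1: ['memory'] (min_width=6, slack=5)
Line 2: ['pharmacy'] (min_width=8, slack=3)
Line 3: ['hard', 'coffee'] (min_width=11, slack=0)
Line 4: ['sleepy', 'fox'] (min_width=10, slack=1)
Line 5: ['rain', 'a'] (min_width=6, slack=5)
Line 6: ['morning', 'to'] (min_width=10, slack=1)
Line 7: ['knife', 'have'] (min_width=10, slack=1)
Line 8: ['sea', 'dust'] (min_width=8, slack=3)
Line 9: ['laser', 'the'] (min_width=9, slack=2)
Line 10: ['and', 'knife'] (min_width=9, slack=2)
Line 11: ['pharmacy'] (min_width=8, slack=3)
Line 12: ['snow', 'light'] (min_width=10, slack=1)
Line 13: ['river', 'this'] (min_width=10, slack=1)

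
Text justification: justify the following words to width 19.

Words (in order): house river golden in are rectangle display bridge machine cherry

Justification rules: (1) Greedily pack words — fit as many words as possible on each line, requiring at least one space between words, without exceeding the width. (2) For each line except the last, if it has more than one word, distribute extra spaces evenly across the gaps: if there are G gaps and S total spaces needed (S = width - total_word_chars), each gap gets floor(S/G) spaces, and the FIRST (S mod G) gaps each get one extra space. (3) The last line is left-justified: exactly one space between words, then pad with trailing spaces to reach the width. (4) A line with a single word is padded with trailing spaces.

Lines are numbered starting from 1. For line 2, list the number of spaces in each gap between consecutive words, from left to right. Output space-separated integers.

Answer: 3 2

Derivation:
Line 1: ['house', 'river', 'golden'] (min_width=18, slack=1)
Line 2: ['in', 'are', 'rectangle'] (min_width=16, slack=3)
Line 3: ['display', 'bridge'] (min_width=14, slack=5)
Line 4: ['machine', 'cherry'] (min_width=14, slack=5)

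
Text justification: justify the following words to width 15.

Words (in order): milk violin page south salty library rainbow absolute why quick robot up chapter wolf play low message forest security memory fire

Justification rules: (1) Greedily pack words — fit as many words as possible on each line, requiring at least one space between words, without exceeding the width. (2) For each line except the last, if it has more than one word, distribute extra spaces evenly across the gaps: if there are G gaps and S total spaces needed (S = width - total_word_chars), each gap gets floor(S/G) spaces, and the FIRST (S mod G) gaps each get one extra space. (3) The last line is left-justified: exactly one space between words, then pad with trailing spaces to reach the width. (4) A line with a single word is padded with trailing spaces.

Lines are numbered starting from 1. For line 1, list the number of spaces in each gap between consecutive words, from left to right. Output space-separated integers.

Line 1: ['milk', 'violin'] (min_width=11, slack=4)
Line 2: ['page', 'south'] (min_width=10, slack=5)
Line 3: ['salty', 'library'] (min_width=13, slack=2)
Line 4: ['rainbow'] (min_width=7, slack=8)
Line 5: ['absolute', 'why'] (min_width=12, slack=3)
Line 6: ['quick', 'robot', 'up'] (min_width=14, slack=1)
Line 7: ['chapter', 'wolf'] (min_width=12, slack=3)
Line 8: ['play', 'low'] (min_width=8, slack=7)
Line 9: ['message', 'forest'] (min_width=14, slack=1)
Line 10: ['security', 'memory'] (min_width=15, slack=0)
Line 11: ['fire'] (min_width=4, slack=11)

Answer: 5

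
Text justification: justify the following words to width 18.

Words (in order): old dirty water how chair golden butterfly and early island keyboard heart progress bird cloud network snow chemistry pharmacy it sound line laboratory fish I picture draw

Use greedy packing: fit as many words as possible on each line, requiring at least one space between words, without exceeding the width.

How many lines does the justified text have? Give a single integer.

Answer: 11

Derivation:
Line 1: ['old', 'dirty', 'water'] (min_width=15, slack=3)
Line 2: ['how', 'chair', 'golden'] (min_width=16, slack=2)
Line 3: ['butterfly', 'and'] (min_width=13, slack=5)
Line 4: ['early', 'island'] (min_width=12, slack=6)
Line 5: ['keyboard', 'heart'] (min_width=14, slack=4)
Line 6: ['progress', 'bird'] (min_width=13, slack=5)
Line 7: ['cloud', 'network', 'snow'] (min_width=18, slack=0)
Line 8: ['chemistry', 'pharmacy'] (min_width=18, slack=0)
Line 9: ['it', 'sound', 'line'] (min_width=13, slack=5)
Line 10: ['laboratory', 'fish', 'I'] (min_width=17, slack=1)
Line 11: ['picture', 'draw'] (min_width=12, slack=6)
Total lines: 11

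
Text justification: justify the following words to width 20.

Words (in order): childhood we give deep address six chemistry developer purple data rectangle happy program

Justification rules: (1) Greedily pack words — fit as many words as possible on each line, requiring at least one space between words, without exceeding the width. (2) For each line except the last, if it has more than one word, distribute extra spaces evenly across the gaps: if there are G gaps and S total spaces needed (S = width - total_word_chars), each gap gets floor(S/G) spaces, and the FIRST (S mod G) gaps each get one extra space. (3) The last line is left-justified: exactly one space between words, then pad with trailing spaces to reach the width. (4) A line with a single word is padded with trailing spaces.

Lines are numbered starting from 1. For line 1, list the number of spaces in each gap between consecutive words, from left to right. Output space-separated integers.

Line 1: ['childhood', 'we', 'give'] (min_width=17, slack=3)
Line 2: ['deep', 'address', 'six'] (min_width=16, slack=4)
Line 3: ['chemistry', 'developer'] (min_width=19, slack=1)
Line 4: ['purple', 'data'] (min_width=11, slack=9)
Line 5: ['rectangle', 'happy'] (min_width=15, slack=5)
Line 6: ['program'] (min_width=7, slack=13)

Answer: 3 2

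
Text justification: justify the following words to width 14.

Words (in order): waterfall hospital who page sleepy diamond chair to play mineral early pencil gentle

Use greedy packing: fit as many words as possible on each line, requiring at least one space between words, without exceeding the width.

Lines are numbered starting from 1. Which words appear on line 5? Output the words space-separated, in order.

Answer: to play

Derivation:
Line 1: ['waterfall'] (min_width=9, slack=5)
Line 2: ['hospital', 'who'] (min_width=12, slack=2)
Line 3: ['page', 'sleepy'] (min_width=11, slack=3)
Line 4: ['diamond', 'chair'] (min_width=13, slack=1)
Line 5: ['to', 'play'] (min_width=7, slack=7)
Line 6: ['mineral', 'early'] (min_width=13, slack=1)
Line 7: ['pencil', 'gentle'] (min_width=13, slack=1)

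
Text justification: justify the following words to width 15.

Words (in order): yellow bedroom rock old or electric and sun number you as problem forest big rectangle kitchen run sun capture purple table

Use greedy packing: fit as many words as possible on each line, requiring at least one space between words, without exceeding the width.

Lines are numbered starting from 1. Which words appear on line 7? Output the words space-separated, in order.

Line 1: ['yellow', 'bedroom'] (min_width=14, slack=1)
Line 2: ['rock', 'old', 'or'] (min_width=11, slack=4)
Line 3: ['electric', 'and'] (min_width=12, slack=3)
Line 4: ['sun', 'number', 'you'] (min_width=14, slack=1)
Line 5: ['as', 'problem'] (min_width=10, slack=5)
Line 6: ['forest', 'big'] (min_width=10, slack=5)
Line 7: ['rectangle'] (min_width=9, slack=6)
Line 8: ['kitchen', 'run', 'sun'] (min_width=15, slack=0)
Line 9: ['capture', 'purple'] (min_width=14, slack=1)
Line 10: ['table'] (min_width=5, slack=10)

Answer: rectangle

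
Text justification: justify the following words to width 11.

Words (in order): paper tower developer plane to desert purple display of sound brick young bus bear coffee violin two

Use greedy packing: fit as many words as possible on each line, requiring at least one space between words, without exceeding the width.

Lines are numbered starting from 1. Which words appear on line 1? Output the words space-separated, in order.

Answer: paper tower

Derivation:
Line 1: ['paper', 'tower'] (min_width=11, slack=0)
Line 2: ['developer'] (min_width=9, slack=2)
Line 3: ['plane', 'to'] (min_width=8, slack=3)
Line 4: ['desert'] (min_width=6, slack=5)
Line 5: ['purple'] (min_width=6, slack=5)
Line 6: ['display', 'of'] (min_width=10, slack=1)
Line 7: ['sound', 'brick'] (min_width=11, slack=0)
Line 8: ['young', 'bus'] (min_width=9, slack=2)
Line 9: ['bear', 'coffee'] (min_width=11, slack=0)
Line 10: ['violin', 'two'] (min_width=10, slack=1)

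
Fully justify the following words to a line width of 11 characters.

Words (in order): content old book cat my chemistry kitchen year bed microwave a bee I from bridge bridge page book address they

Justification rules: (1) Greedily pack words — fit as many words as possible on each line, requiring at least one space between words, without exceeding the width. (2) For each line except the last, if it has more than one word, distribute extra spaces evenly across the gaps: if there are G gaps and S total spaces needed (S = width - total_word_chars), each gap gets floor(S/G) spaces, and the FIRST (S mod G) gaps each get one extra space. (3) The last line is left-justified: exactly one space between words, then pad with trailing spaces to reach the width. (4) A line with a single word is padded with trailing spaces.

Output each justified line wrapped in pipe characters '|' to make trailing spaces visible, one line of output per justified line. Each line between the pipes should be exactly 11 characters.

Answer: |content old|
|book cat my|
|chemistry  |
|kitchen    |
|year    bed|
|microwave a|
|bee  I from|
|bridge     |
|bridge page|
|book       |
|address    |
|they       |

Derivation:
Line 1: ['content', 'old'] (min_width=11, slack=0)
Line 2: ['book', 'cat', 'my'] (min_width=11, slack=0)
Line 3: ['chemistry'] (min_width=9, slack=2)
Line 4: ['kitchen'] (min_width=7, slack=4)
Line 5: ['year', 'bed'] (min_width=8, slack=3)
Line 6: ['microwave', 'a'] (min_width=11, slack=0)
Line 7: ['bee', 'I', 'from'] (min_width=10, slack=1)
Line 8: ['bridge'] (min_width=6, slack=5)
Line 9: ['bridge', 'page'] (min_width=11, slack=0)
Line 10: ['book'] (min_width=4, slack=7)
Line 11: ['address'] (min_width=7, slack=4)
Line 12: ['they'] (min_width=4, slack=7)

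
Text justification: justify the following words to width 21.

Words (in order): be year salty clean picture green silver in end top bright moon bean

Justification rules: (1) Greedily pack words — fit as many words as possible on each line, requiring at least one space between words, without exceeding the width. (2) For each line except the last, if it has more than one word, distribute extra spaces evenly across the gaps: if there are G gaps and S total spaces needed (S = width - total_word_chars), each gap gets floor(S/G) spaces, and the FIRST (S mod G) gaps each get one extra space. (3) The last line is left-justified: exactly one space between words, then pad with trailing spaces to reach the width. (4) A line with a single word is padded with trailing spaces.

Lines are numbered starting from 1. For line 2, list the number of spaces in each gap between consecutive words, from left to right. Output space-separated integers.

Line 1: ['be', 'year', 'salty', 'clean'] (min_width=19, slack=2)
Line 2: ['picture', 'green', 'silver'] (min_width=20, slack=1)
Line 3: ['in', 'end', 'top', 'bright'] (min_width=17, slack=4)
Line 4: ['moon', 'bean'] (min_width=9, slack=12)

Answer: 2 1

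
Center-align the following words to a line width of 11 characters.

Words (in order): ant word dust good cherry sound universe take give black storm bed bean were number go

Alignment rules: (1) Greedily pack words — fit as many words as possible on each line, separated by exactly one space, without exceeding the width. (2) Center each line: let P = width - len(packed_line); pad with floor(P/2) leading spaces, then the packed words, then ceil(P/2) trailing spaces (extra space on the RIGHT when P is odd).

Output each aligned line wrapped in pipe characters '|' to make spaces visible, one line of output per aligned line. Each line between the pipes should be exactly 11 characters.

Answer: | ant word  |
| dust good |
|  cherry   |
|   sound   |
| universe  |
| take give |
|black storm|
| bed bean  |
|were number|
|    go     |

Derivation:
Line 1: ['ant', 'word'] (min_width=8, slack=3)
Line 2: ['dust', 'good'] (min_width=9, slack=2)
Line 3: ['cherry'] (min_width=6, slack=5)
Line 4: ['sound'] (min_width=5, slack=6)
Line 5: ['universe'] (min_width=8, slack=3)
Line 6: ['take', 'give'] (min_width=9, slack=2)
Line 7: ['black', 'storm'] (min_width=11, slack=0)
Line 8: ['bed', 'bean'] (min_width=8, slack=3)
Line 9: ['were', 'number'] (min_width=11, slack=0)
Line 10: ['go'] (min_width=2, slack=9)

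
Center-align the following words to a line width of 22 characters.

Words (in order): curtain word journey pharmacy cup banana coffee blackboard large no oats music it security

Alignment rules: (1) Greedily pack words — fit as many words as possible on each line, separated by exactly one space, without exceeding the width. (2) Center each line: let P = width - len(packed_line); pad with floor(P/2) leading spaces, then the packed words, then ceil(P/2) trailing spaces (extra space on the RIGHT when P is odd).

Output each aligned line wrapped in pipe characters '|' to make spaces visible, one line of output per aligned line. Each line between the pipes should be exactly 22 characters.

Line 1: ['curtain', 'word', 'journey'] (min_width=20, slack=2)
Line 2: ['pharmacy', 'cup', 'banana'] (min_width=19, slack=3)
Line 3: ['coffee', 'blackboard'] (min_width=17, slack=5)
Line 4: ['large', 'no', 'oats', 'music', 'it'] (min_width=22, slack=0)
Line 5: ['security'] (min_width=8, slack=14)

Answer: | curtain word journey |
| pharmacy cup banana  |
|  coffee blackboard   |
|large no oats music it|
|       security       |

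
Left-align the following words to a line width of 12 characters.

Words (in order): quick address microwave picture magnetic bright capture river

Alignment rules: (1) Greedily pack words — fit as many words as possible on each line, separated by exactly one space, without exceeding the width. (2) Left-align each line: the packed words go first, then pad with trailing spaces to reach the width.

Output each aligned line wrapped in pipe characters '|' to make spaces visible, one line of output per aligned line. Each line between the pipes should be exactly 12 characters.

Answer: |quick       |
|address     |
|microwave   |
|picture     |
|magnetic    |
|bright      |
|capture     |
|river       |

Derivation:
Line 1: ['quick'] (min_width=5, slack=7)
Line 2: ['address'] (min_width=7, slack=5)
Line 3: ['microwave'] (min_width=9, slack=3)
Line 4: ['picture'] (min_width=7, slack=5)
Line 5: ['magnetic'] (min_width=8, slack=4)
Line 6: ['bright'] (min_width=6, slack=6)
Line 7: ['capture'] (min_width=7, slack=5)
Line 8: ['river'] (min_width=5, slack=7)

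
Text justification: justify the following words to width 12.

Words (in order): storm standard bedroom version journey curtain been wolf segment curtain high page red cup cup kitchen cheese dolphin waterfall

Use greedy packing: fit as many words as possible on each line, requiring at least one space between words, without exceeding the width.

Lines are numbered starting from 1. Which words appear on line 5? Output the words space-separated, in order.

Line 1: ['storm'] (min_width=5, slack=7)
Line 2: ['standard'] (min_width=8, slack=4)
Line 3: ['bedroom'] (min_width=7, slack=5)
Line 4: ['version'] (min_width=7, slack=5)
Line 5: ['journey'] (min_width=7, slack=5)
Line 6: ['curtain', 'been'] (min_width=12, slack=0)
Line 7: ['wolf', 'segment'] (min_width=12, slack=0)
Line 8: ['curtain', 'high'] (min_width=12, slack=0)
Line 9: ['page', 'red', 'cup'] (min_width=12, slack=0)
Line 10: ['cup', 'kitchen'] (min_width=11, slack=1)
Line 11: ['cheese'] (min_width=6, slack=6)
Line 12: ['dolphin'] (min_width=7, slack=5)
Line 13: ['waterfall'] (min_width=9, slack=3)

Answer: journey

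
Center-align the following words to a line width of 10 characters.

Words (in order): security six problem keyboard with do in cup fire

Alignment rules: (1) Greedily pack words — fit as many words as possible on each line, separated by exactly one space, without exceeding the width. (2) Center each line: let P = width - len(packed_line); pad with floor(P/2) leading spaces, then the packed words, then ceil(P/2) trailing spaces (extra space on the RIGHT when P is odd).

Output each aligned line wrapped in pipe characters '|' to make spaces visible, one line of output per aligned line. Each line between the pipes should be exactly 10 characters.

Line 1: ['security'] (min_width=8, slack=2)
Line 2: ['six'] (min_width=3, slack=7)
Line 3: ['problem'] (min_width=7, slack=3)
Line 4: ['keyboard'] (min_width=8, slack=2)
Line 5: ['with', 'do', 'in'] (min_width=10, slack=0)
Line 6: ['cup', 'fire'] (min_width=8, slack=2)

Answer: | security |
|   six    |
| problem  |
| keyboard |
|with do in|
| cup fire |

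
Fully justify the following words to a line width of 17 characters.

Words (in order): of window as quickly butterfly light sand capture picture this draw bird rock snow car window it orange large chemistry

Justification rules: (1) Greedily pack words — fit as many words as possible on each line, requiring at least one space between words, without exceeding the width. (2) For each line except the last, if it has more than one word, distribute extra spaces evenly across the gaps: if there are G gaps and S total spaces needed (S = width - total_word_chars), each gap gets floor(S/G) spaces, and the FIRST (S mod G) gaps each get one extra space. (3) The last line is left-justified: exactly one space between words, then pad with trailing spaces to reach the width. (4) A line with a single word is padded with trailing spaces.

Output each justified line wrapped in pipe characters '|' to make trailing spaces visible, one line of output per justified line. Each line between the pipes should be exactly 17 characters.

Line 1: ['of', 'window', 'as'] (min_width=12, slack=5)
Line 2: ['quickly', 'butterfly'] (min_width=17, slack=0)
Line 3: ['light', 'sand'] (min_width=10, slack=7)
Line 4: ['capture', 'picture'] (min_width=15, slack=2)
Line 5: ['this', 'draw', 'bird'] (min_width=14, slack=3)
Line 6: ['rock', 'snow', 'car'] (min_width=13, slack=4)
Line 7: ['window', 'it', 'orange'] (min_width=16, slack=1)
Line 8: ['large', 'chemistry'] (min_width=15, slack=2)

Answer: |of    window   as|
|quickly butterfly|
|light        sand|
|capture   picture|
|this   draw  bird|
|rock   snow   car|
|window  it orange|
|large chemistry  |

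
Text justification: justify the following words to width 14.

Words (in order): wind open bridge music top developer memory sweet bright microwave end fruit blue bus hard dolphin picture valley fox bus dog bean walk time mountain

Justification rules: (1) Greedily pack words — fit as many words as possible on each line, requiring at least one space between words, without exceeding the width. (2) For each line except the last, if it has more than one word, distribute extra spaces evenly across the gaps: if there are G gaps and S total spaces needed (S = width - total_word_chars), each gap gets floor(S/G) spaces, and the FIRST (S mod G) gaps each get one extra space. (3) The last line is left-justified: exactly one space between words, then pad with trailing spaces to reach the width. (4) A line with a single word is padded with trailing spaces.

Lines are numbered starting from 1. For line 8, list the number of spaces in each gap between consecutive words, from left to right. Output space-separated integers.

Line 1: ['wind', 'open'] (min_width=9, slack=5)
Line 2: ['bridge', 'music'] (min_width=12, slack=2)
Line 3: ['top', 'developer'] (min_width=13, slack=1)
Line 4: ['memory', 'sweet'] (min_width=12, slack=2)
Line 5: ['bright'] (min_width=6, slack=8)
Line 6: ['microwave', 'end'] (min_width=13, slack=1)
Line 7: ['fruit', 'blue', 'bus'] (min_width=14, slack=0)
Line 8: ['hard', 'dolphin'] (min_width=12, slack=2)
Line 9: ['picture', 'valley'] (min_width=14, slack=0)
Line 10: ['fox', 'bus', 'dog'] (min_width=11, slack=3)
Line 11: ['bean', 'walk', 'time'] (min_width=14, slack=0)
Line 12: ['mountain'] (min_width=8, slack=6)

Answer: 3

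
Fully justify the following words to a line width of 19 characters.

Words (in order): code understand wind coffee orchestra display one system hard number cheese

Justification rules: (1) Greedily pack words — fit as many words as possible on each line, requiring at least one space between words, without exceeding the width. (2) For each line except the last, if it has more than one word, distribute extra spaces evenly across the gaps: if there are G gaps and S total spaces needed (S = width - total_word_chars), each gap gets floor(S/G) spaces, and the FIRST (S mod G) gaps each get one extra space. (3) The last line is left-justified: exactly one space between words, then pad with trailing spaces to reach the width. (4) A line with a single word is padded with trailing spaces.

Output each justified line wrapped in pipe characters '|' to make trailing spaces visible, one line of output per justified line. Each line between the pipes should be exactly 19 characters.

Answer: |code     understand|
|wind         coffee|
|orchestra   display|
|one   system   hard|
|number cheese      |

Derivation:
Line 1: ['code', 'understand'] (min_width=15, slack=4)
Line 2: ['wind', 'coffee'] (min_width=11, slack=8)
Line 3: ['orchestra', 'display'] (min_width=17, slack=2)
Line 4: ['one', 'system', 'hard'] (min_width=15, slack=4)
Line 5: ['number', 'cheese'] (min_width=13, slack=6)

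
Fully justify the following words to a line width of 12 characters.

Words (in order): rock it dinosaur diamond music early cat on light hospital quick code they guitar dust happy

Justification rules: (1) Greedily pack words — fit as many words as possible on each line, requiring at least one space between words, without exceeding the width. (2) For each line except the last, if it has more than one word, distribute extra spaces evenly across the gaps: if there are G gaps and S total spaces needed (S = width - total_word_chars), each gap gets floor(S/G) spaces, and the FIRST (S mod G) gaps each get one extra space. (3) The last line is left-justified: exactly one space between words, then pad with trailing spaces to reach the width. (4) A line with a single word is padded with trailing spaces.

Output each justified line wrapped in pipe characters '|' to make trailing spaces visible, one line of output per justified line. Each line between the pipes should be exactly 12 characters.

Line 1: ['rock', 'it'] (min_width=7, slack=5)
Line 2: ['dinosaur'] (min_width=8, slack=4)
Line 3: ['diamond'] (min_width=7, slack=5)
Line 4: ['music', 'early'] (min_width=11, slack=1)
Line 5: ['cat', 'on', 'light'] (min_width=12, slack=0)
Line 6: ['hospital'] (min_width=8, slack=4)
Line 7: ['quick', 'code'] (min_width=10, slack=2)
Line 8: ['they', 'guitar'] (min_width=11, slack=1)
Line 9: ['dust', 'happy'] (min_width=10, slack=2)

Answer: |rock      it|
|dinosaur    |
|diamond     |
|music  early|
|cat on light|
|hospital    |
|quick   code|
|they  guitar|
|dust happy  |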